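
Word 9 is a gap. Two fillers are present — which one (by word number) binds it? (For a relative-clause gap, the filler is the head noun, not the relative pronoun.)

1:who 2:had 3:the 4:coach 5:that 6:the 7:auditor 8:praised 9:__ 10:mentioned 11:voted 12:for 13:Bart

The marked gap is inside the relative clause, the direct object of "praised".
Its filler is the head noun "coach" (via "that"), at word 4.
(The other dependency links word 1 to a gap after word 10.)

4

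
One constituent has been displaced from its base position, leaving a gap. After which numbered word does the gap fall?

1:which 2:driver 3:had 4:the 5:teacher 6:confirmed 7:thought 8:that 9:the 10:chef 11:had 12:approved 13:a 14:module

The displaced element is "which driver" (word 2).
It is linked across 1 clause boundary (Ø).
It functions as the subject of "thought", so the gap sits immediately after word 6 ("confirmed").
Base order: The teacher had confirmed that which driver thought that the chef had approved a module.

6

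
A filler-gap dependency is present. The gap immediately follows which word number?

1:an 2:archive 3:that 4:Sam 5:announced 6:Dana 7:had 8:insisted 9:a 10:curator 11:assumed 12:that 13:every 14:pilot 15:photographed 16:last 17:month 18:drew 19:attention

The displaced element is "an archive" (word 2).
It is linked across 3 clause boundaries (Ø → Ø → that).
It functions as the direct object of "photographed", so the gap sits immediately after word 15 ("photographed").
Base order: Sam announced Dana had insisted a curator assumed that every pilot photographed an archive last month.

15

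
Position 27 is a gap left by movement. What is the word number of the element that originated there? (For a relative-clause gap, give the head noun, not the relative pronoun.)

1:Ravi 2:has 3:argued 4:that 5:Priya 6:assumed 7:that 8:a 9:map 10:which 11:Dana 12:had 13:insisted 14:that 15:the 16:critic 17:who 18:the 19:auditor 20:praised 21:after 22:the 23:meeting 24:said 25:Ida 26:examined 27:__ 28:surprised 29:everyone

9

The gap at 27 is the object of "examined", inside a relative clause.
The relative pronoun is "which" (word 10); it is bound by the head noun immediately before it.
Its filler is the head noun "map", at word 9.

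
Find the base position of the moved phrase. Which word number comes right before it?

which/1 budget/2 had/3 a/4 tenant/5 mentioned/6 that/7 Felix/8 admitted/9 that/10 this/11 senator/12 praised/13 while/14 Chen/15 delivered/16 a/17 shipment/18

13

The displaced element is "which budget" (word 2).
It is linked across 2 clause boundaries (that → that).
It functions as the direct object of "praised", so the gap sits immediately after word 13 ("praised").
Base order: A tenant had mentioned that Felix admitted that this senator praised which budget while Chen delivered a shipment.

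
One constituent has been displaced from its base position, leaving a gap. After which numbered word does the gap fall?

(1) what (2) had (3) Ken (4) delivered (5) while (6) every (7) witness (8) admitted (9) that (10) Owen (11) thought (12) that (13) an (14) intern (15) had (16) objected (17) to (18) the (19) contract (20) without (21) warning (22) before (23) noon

4

The displaced element is "what" (word 1).
It functions as the direct object of "delivered", so the gap sits immediately after word 4 ("delivered").
Base order: Ken had delivered what while every witness admitted that Owen thought that an intern had objected to the contract without warning before noon.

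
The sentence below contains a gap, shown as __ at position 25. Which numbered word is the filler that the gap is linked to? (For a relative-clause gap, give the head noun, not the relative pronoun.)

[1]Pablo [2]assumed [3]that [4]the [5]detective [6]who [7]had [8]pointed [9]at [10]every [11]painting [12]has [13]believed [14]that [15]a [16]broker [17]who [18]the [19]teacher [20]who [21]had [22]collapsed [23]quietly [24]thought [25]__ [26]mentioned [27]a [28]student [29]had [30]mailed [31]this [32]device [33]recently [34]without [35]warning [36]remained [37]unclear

16

The gap at 25 is the subject of "mentioned", inside a relative clause.
The relative pronoun is "who" (word 17); it is bound by the head noun immediately before it.
Its filler is the head noun "broker", at word 16.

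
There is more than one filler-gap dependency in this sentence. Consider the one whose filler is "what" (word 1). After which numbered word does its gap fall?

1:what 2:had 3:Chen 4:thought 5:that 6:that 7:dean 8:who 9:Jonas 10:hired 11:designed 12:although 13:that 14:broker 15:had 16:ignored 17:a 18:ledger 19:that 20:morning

11

The displaced element is "what" (word 1).
It is linked across 1 clause boundary (that).
It functions as the direct object of "designed", so the gap sits immediately after word 11 ("designed").
Base order: Chen had thought that that dean who Jonas hired designed what although that broker had ignored a ledger that morning.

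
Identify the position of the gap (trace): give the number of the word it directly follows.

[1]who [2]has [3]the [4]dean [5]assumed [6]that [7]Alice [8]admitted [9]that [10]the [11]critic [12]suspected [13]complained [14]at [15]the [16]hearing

12

The displaced element is "who" (word 1).
It is linked across 3 clause boundaries (that → that → Ø).
It functions as the subject of "complained", so the gap sits immediately after word 12 ("suspected").
Base order: The dean has assumed that Alice admitted that the critic suspected who complained at the hearing.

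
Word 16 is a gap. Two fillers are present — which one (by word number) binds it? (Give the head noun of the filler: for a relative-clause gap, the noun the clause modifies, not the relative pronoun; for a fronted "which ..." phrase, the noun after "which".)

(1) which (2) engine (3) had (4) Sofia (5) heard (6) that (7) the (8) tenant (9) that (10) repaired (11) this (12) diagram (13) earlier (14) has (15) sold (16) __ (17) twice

2

The marked gap is the direct object of "sold".
Its filler is the fronted wh-phrase "which engine", at word 2.
(The other dependency links word 8 to a gap after word 9.)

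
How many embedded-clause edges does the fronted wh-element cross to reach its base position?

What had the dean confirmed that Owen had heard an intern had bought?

"what" is extracted from the object of "bought".
Boundaries crossed, outermost first: [that], [Ø] — 2 in total.

2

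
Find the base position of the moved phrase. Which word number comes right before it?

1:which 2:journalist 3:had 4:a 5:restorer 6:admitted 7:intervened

6

The displaced element is "which journalist" (word 2).
It is linked across 1 clause boundary (Ø).
It functions as the subject of "intervened", so the gap sits immediately after word 6 ("admitted").
Base order: A restorer had admitted which journalist intervened.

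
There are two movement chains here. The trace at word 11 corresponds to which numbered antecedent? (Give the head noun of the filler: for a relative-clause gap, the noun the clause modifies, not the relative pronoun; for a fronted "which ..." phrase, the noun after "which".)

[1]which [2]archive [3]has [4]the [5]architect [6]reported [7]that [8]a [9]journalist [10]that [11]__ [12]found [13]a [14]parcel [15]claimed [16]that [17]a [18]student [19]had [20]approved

The marked gap is inside the relative clause, the subject of "found".
Its filler is the head noun "journalist" (via "that"), at word 9.
(The other dependency links word 2 to a gap after word 20.)

9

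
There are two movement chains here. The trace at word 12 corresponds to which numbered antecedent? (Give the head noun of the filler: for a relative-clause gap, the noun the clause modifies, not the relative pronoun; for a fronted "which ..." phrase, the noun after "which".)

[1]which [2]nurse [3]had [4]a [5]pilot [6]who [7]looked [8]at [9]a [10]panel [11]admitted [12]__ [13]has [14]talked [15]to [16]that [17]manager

2

The marked gap is the subject of "talked".
Its filler is the fronted wh-phrase "which nurse", at word 2.
(The other dependency links word 5 to a gap after word 6.)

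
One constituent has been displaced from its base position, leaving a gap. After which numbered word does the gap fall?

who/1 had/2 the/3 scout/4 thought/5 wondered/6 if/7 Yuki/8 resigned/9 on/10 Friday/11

The displaced element is "who" (word 1).
It is linked across 1 clause boundary (Ø).
It functions as the subject of "wondered", so the gap sits immediately after word 5 ("thought").
Base order: The scout had thought who wondered if Yuki resigned on Friday.

5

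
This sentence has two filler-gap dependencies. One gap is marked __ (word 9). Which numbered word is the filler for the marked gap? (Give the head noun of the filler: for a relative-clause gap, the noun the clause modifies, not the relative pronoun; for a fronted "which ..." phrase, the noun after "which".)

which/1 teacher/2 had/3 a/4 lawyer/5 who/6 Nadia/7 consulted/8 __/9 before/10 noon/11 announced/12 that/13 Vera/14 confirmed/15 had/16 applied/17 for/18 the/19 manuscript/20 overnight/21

The marked gap is inside the relative clause, the direct object of "consulted".
Its filler is the head noun "lawyer" (via "who"), at word 5.
(The other dependency links word 2 to a gap after word 15.)

5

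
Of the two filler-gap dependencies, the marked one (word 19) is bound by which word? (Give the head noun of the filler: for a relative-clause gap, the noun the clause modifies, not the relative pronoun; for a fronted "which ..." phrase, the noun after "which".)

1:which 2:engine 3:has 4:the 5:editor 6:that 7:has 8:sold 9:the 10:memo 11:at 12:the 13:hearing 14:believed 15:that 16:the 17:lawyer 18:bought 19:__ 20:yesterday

2

The marked gap is the direct object of "bought".
Its filler is the fronted wh-phrase "which engine", at word 2.
(The other dependency links word 5 to a gap after word 6.)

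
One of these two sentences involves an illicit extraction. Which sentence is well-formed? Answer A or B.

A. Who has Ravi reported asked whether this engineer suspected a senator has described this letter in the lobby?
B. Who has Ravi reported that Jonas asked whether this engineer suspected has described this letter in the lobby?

A

In B, the wh-phrase is extracted from inside a wh-island (introduced by "whether"), which blocks movement.
In A, the extraction path crosses only that-complement boundaries, which are transparent.
So A is grammatical.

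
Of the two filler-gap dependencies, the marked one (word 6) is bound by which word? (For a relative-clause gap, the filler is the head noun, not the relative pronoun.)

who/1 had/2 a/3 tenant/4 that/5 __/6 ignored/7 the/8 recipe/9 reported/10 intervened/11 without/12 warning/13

The marked gap is inside the relative clause, the subject of "ignored".
Its filler is the head noun "tenant" (via "that"), at word 4.
(The other dependency links word 1 to a gap after word 10.)

4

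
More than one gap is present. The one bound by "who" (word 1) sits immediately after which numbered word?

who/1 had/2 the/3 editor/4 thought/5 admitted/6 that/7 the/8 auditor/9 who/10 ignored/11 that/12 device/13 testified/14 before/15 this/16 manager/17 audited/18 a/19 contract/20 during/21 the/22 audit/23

5

The displaced element is "who" (word 1).
It is linked across 1 clause boundary (Ø).
It functions as the subject of "admitted", so the gap sits immediately after word 5 ("thought").
Base order: The editor had thought who admitted that the auditor who ignored that device testified before this manager audited a contract during the audit.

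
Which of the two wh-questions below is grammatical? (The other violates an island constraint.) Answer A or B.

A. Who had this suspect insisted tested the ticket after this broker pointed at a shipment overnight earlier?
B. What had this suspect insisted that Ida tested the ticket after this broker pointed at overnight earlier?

A

In B, the wh-phrase is extracted from inside an adjunct island (introduced by "after"), which blocks movement.
In A, the extraction path crosses only that-complement boundaries, which are transparent.
So A is grammatical.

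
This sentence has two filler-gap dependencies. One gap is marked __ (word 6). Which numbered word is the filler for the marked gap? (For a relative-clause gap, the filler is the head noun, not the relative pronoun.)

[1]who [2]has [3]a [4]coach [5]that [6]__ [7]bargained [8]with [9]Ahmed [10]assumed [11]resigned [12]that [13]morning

The marked gap is inside the relative clause, the subject of "bargained".
Its filler is the head noun "coach" (via "that"), at word 4.
(The other dependency links word 1 to a gap after word 10.)

4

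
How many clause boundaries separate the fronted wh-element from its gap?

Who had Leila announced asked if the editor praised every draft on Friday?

1

"who" is extracted from the subject of "asked".
Boundaries crossed, outermost first: [Ø] — 1 in total.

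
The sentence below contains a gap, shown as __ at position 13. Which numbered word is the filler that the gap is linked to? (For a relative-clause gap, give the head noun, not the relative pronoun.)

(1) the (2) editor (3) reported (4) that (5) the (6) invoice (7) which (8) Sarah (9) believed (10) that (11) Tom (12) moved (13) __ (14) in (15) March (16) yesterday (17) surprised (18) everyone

6

The gap at 13 is the object of "moved", inside a relative clause.
The relative pronoun is "which" (word 7); it is bound by the head noun immediately before it.
Its filler is the head noun "invoice", at word 6.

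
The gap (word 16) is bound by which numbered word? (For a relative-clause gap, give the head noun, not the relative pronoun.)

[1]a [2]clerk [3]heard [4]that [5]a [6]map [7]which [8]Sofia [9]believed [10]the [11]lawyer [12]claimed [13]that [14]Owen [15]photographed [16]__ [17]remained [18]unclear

6

The gap at 16 is the object of "photographed", inside a relative clause.
The relative pronoun is "which" (word 7); it is bound by the head noun immediately before it.
Its filler is the head noun "map", at word 6.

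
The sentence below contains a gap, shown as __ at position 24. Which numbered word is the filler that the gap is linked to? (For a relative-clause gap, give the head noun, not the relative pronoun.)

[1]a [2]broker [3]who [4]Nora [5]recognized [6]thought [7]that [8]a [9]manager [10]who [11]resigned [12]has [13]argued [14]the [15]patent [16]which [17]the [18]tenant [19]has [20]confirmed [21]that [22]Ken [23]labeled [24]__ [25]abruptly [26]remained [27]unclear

15

The gap at 24 is the object of "labeled", inside a relative clause.
The relative pronoun is "which" (word 16); it is bound by the head noun immediately before it.
Its filler is the head noun "patent", at word 15.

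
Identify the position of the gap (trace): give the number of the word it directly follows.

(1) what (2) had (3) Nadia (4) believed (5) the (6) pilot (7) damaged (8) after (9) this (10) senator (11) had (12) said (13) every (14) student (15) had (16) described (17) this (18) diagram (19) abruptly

7

The displaced element is "what" (word 1).
It is linked across 1 clause boundary (Ø).
It functions as the direct object of "damaged", so the gap sits immediately after word 7 ("damaged").
Base order: Nadia had believed the pilot damaged what after this senator had said every student had described this diagram abruptly.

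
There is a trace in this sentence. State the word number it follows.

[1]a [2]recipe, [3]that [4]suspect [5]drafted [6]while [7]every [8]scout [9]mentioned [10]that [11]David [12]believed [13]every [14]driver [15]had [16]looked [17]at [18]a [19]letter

5

The displaced element is "a recipe" (word 2).
It functions as the direct object of "drafted", so the gap sits immediately after word 5 ("drafted").
Base order: That suspect drafted a recipe while every scout mentioned that David believed every driver had looked at a letter.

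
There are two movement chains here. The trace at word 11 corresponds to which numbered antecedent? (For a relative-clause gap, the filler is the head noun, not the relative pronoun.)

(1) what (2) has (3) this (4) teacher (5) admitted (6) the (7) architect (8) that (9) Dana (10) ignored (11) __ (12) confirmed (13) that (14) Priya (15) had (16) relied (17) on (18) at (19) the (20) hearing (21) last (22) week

7

The marked gap is inside the relative clause, the direct object of "ignored".
Its filler is the head noun "architect" (via "that"), at word 7.
(The other dependency links word 1 to a gap after word 17.)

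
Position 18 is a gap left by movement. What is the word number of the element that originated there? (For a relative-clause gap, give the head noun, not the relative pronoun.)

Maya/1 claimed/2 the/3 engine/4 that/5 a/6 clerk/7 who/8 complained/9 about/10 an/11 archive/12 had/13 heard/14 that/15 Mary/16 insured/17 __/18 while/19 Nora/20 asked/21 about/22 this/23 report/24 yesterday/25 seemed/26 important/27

4

The gap at 18 is the object of "insured", inside a relative clause.
The relative pronoun is "that" (word 5); it is bound by the head noun immediately before it.
Its filler is the head noun "engine", at word 4.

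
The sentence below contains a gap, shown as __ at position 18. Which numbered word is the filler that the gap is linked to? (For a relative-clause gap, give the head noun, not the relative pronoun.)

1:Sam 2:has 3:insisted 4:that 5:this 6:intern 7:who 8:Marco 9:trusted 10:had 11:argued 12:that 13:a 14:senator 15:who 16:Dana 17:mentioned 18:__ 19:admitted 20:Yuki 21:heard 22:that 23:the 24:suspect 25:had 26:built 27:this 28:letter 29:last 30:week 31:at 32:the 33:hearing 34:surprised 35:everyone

14

The gap at 18 is the subject of "admitted", inside a relative clause.
The relative pronoun is "who" (word 15); it is bound by the head noun immediately before it.
Its filler is the head noun "senator", at word 14.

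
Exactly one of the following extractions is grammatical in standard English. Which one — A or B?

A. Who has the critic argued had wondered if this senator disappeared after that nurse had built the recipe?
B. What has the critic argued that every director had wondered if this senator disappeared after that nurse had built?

In B, the wh-phrase is extracted from inside a wh-island (introduced by "if"), which blocks movement.
In A, the extraction path crosses only that-complement boundaries, which are transparent.
So A is grammatical.

A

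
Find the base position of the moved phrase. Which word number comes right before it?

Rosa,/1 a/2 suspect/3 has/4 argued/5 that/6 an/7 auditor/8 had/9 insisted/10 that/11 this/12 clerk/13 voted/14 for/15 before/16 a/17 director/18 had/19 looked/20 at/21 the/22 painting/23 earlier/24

15

The displaced element is "Rosa" (word 1).
It is linked across 2 clause boundaries (that → that).
It functions as the object of the preposition "for" of "voted", so the gap sits immediately after word 15 ("for").
Base order: A suspect has argued that an auditor had insisted that this clerk voted for Rosa before a director had looked at the painting earlier.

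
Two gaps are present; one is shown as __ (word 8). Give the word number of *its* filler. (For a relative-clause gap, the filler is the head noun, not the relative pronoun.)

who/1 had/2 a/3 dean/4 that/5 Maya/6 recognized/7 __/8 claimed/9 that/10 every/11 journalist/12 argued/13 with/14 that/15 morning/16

The marked gap is inside the relative clause, the direct object of "recognized".
Its filler is the head noun "dean" (via "that"), at word 4.
(The other dependency links word 1 to a gap after word 14.)

4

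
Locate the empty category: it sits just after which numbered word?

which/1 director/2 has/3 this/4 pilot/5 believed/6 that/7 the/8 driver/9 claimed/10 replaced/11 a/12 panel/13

10

The displaced element is "which director" (word 2).
It is linked across 2 clause boundaries (that → Ø).
It functions as the subject of "replaced", so the gap sits immediately after word 10 ("claimed").
Base order: This pilot has believed that the driver claimed which director replaced a panel.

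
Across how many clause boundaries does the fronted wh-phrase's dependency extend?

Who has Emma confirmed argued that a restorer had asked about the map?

"who" is extracted from the subject of "argued".
Boundaries crossed, outermost first: [Ø] — 1 in total.

1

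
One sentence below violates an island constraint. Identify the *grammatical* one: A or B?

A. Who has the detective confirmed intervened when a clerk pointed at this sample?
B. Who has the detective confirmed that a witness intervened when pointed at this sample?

In B, the wh-phrase is extracted from inside an adjunct island (introduced by "when"), which blocks movement.
In A, the extraction path crosses only that-complement boundaries, which are transparent.
So A is grammatical.

A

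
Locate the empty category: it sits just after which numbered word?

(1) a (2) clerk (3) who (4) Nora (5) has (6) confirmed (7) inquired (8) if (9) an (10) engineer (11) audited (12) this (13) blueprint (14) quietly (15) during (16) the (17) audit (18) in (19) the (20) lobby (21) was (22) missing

The displaced element is "a clerk" (word 2).
It is linked across 1 clause boundary (Ø).
It functions as the subject of "inquired", so the gap sits immediately after word 6 ("confirmed").
Base order: Nora has confirmed that a clerk inquired if an engineer audited this blueprint quietly during the audit in the lobby.

6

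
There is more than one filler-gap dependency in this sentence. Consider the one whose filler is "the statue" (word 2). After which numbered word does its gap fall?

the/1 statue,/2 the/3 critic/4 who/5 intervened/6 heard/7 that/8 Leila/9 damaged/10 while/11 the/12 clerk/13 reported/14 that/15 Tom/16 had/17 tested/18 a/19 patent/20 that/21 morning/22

The displaced element is "the statue" (word 2).
It is linked across 1 clause boundary (that).
It functions as the direct object of "damaged", so the gap sits immediately after word 10 ("damaged").
Base order: The critic who intervened heard that Leila damaged the statue while the clerk reported that Tom had tested a patent that morning.

10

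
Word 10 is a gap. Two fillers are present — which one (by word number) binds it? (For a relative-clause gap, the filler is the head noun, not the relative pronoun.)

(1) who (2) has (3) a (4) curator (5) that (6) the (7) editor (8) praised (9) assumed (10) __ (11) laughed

1

The marked gap is the subject of "laughed".
Its filler is the fronted wh-phrase "who", at word 1.
(The other dependency links word 4 to a gap after word 8.)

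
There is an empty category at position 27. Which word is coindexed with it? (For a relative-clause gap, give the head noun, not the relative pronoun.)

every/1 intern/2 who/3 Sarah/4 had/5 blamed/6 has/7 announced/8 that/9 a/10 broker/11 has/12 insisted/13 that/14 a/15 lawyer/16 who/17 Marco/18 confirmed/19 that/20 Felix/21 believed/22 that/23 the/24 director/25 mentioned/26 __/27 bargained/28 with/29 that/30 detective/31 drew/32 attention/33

16

The gap at 27 is the subject of "bargained", inside a relative clause.
The relative pronoun is "who" (word 17); it is bound by the head noun immediately before it.
Its filler is the head noun "lawyer", at word 16.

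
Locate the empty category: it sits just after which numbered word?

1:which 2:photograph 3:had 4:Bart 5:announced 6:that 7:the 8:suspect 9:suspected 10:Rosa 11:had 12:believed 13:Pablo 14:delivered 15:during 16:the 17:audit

The displaced element is "which photograph" (word 2).
It is linked across 3 clause boundaries (that → Ø → Ø).
It functions as the direct object of "delivered", so the gap sits immediately after word 14 ("delivered").
Base order: Bart had announced that the suspect suspected Rosa had believed Pablo delivered which photograph during the audit.

14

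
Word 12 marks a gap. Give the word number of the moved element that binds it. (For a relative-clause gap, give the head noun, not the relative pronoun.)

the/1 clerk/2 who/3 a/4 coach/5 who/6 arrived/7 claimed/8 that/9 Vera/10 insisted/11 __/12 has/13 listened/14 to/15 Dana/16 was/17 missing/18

2

The gap at 12 is the subject of "listened", inside a relative clause.
The relative pronoun is "who" (word 3); it is bound by the head noun immediately before it.
Its filler is the head noun "clerk", at word 2.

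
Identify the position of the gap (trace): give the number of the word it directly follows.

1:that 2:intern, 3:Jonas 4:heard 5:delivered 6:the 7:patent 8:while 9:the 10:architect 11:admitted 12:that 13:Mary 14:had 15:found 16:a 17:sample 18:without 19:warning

The displaced element is "that intern" (word 2).
It is linked across 1 clause boundary (Ø).
It functions as the subject of "delivered", so the gap sits immediately after word 4 ("heard").
Base order: Jonas heard that that intern delivered the patent while the architect admitted that Mary had found a sample without warning.

4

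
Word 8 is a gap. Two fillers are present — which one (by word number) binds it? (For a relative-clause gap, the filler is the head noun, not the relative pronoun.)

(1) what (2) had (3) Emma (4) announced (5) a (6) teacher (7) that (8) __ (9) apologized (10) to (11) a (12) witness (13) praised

6

The marked gap is inside the relative clause, the subject of "apologized".
Its filler is the head noun "teacher" (via "that"), at word 6.
(The other dependency links word 1 to a gap after word 13.)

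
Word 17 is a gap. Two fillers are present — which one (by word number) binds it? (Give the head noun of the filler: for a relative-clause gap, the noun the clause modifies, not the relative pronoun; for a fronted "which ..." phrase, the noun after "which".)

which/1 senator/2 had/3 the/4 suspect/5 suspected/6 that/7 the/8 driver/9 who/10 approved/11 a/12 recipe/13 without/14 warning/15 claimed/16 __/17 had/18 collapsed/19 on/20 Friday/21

2

The marked gap is the subject of "collapsed".
Its filler is the fronted wh-phrase "which senator", at word 2.
(The other dependency links word 9 to a gap after word 10.)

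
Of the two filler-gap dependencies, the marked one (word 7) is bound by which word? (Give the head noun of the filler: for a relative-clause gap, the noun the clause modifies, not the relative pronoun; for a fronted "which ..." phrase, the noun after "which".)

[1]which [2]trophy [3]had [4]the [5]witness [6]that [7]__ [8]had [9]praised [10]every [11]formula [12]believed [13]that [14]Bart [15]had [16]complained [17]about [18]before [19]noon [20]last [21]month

5

The marked gap is inside the relative clause, the subject of "praised".
Its filler is the head noun "witness" (via "that"), at word 5.
(The other dependency links word 2 to a gap after word 17.)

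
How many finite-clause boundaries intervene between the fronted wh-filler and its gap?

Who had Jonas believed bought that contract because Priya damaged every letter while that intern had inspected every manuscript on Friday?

1

"who" is extracted from the subject of "bought".
Boundaries crossed, outermost first: [Ø] — 1 in total.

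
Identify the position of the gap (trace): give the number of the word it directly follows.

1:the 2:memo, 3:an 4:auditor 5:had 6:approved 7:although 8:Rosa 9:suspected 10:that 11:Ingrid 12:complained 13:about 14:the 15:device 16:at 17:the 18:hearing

The displaced element is "the memo" (word 2).
It functions as the direct object of "approved", so the gap sits immediately after word 6 ("approved").
Base order: An auditor had approved the memo although Rosa suspected that Ingrid complained about the device at the hearing.

6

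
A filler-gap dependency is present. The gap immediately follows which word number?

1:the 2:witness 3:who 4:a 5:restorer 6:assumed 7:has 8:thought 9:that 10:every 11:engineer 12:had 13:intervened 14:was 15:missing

The displaced element is "the witness" (word 2).
It is linked across 1 clause boundary (Ø).
It functions as the subject of "thought", so the gap sits immediately after word 6 ("assumed").
Base order: A restorer assumed that the witness has thought that every engineer had intervened.

6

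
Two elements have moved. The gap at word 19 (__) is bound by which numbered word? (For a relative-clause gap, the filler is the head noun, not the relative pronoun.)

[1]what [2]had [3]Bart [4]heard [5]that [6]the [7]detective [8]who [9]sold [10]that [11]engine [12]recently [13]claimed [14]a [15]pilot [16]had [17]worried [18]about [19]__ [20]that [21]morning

1

The marked gap is the object of the preposition "about" of "worried".
Its filler is the fronted wh-phrase "what", at word 1.
(The other dependency links word 7 to a gap after word 8.)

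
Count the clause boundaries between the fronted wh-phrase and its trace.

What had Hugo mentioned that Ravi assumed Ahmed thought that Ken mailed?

3

"what" is extracted from the object of "mailed".
Boundaries crossed, outermost first: [that], [Ø], [that] — 3 in total.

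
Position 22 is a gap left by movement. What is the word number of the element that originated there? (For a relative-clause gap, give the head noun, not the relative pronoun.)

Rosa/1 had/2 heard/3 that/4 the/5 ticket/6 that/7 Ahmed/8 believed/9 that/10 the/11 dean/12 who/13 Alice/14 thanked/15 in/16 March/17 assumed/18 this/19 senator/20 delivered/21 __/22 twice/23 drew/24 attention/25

The gap at 22 is the object of "delivered", inside a relative clause.
The relative pronoun is "that" (word 7); it is bound by the head noun immediately before it.
Its filler is the head noun "ticket", at word 6.

6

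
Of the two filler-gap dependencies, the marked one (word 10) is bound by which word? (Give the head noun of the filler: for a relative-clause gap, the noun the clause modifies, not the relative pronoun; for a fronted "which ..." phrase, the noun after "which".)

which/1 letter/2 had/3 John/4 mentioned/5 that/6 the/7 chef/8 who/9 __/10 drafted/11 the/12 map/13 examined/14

The marked gap is inside the relative clause, the subject of "drafted".
Its filler is the head noun "chef" (via "who"), at word 8.
(The other dependency links word 2 to a gap after word 14.)

8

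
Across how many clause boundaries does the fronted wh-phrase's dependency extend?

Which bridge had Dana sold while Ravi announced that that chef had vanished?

"which bridge" originates inside the matrix clause — no clause boundary is crossed.

0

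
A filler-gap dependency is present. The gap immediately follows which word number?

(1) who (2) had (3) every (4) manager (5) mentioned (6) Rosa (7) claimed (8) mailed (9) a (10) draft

The displaced element is "who" (word 1).
It is linked across 2 clause boundaries (Ø → Ø).
It functions as the subject of "mailed", so the gap sits immediately after word 7 ("claimed").
Base order: Every manager had mentioned Rosa claimed that who mailed a draft.

7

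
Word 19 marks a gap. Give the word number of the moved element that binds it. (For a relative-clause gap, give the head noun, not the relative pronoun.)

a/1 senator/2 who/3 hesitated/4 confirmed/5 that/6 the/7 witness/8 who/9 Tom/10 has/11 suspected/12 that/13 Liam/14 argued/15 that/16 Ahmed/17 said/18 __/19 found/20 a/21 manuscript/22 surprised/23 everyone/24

8

The gap at 19 is the subject of "found", inside a relative clause.
The relative pronoun is "who" (word 9); it is bound by the head noun immediately before it.
Its filler is the head noun "witness", at word 8.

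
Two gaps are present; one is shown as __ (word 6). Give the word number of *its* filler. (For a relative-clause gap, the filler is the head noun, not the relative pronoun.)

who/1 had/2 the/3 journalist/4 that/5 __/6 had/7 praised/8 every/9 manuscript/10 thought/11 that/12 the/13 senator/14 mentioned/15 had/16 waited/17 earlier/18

The marked gap is inside the relative clause, the subject of "praised".
Its filler is the head noun "journalist" (via "that"), at word 4.
(The other dependency links word 1 to a gap after word 15.)

4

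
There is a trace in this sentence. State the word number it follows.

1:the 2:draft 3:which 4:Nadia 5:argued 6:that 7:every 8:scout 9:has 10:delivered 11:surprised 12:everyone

10

The displaced element is "the draft" (word 2).
It is linked across 1 clause boundary (that).
It functions as the direct object of "delivered", so the gap sits immediately after word 10 ("delivered").
Base order: Nadia argued that every scout has delivered the draft.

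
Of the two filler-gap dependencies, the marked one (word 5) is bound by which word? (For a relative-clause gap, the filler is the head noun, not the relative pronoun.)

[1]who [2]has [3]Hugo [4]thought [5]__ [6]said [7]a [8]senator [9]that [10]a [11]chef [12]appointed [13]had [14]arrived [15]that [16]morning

1

The marked gap is the subject of "said".
Its filler is the fronted wh-phrase "who", at word 1.
(The other dependency links word 8 to a gap after word 12.)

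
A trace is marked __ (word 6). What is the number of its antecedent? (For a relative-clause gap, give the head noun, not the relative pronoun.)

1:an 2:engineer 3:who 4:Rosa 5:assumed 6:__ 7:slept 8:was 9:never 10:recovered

The gap at 6 is the subject of "slept", inside a relative clause.
The relative pronoun is "who" (word 3); it is bound by the head noun immediately before it.
Its filler is the head noun "engineer", at word 2.

2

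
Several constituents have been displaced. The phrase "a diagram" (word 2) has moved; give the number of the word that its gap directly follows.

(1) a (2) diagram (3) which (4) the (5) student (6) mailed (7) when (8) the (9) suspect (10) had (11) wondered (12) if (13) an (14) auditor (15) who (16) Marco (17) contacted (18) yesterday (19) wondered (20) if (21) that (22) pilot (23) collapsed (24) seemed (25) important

6

The displaced element is "a diagram" (word 2).
It functions as the direct object of "mailed", so the gap sits immediately after word 6 ("mailed").
Base order: The student mailed a diagram when the suspect had wondered if an auditor who Marco contacted yesterday wondered if that pilot collapsed.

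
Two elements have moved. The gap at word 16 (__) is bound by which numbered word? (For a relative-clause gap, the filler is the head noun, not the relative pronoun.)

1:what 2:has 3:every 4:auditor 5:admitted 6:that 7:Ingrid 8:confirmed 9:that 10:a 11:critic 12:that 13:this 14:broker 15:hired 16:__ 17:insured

The marked gap is inside the relative clause, the direct object of "hired".
Its filler is the head noun "critic" (via "that"), at word 11.
(The other dependency links word 1 to a gap after word 17.)

11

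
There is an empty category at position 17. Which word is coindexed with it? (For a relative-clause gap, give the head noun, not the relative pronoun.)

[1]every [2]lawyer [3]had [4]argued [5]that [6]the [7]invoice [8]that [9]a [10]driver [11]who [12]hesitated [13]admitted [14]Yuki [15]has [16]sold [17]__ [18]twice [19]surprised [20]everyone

The gap at 17 is the object of "sold", inside a relative clause.
The relative pronoun is "that" (word 8); it is bound by the head noun immediately before it.
Its filler is the head noun "invoice", at word 7.

7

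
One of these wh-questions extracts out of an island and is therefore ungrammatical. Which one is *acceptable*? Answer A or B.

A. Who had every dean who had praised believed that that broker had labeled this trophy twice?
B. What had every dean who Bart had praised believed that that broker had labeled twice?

In A, the wh-phrase is extracted from inside a complex-NP island (relative clause) (introduced by "who"), which blocks movement.
In B, the extraction path crosses only that-complement boundaries, which are transparent.
So B is grammatical.

B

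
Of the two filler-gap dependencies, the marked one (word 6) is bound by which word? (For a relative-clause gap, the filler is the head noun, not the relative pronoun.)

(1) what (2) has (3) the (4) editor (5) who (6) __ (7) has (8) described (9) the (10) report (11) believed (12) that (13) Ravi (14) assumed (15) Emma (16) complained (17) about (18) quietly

4

The marked gap is inside the relative clause, the subject of "described".
Its filler is the head noun "editor" (via "who"), at word 4.
(The other dependency links word 1 to a gap after word 17.)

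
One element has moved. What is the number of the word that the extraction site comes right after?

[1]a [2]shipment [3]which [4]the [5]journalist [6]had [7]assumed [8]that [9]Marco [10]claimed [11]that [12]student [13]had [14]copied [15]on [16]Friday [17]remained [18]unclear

The displaced element is "a shipment" (word 2).
It is linked across 2 clause boundaries (that → Ø).
It functions as the direct object of "copied", so the gap sits immediately after word 14 ("copied").
Base order: The journalist had assumed that Marco claimed that student had copied a shipment on Friday.

14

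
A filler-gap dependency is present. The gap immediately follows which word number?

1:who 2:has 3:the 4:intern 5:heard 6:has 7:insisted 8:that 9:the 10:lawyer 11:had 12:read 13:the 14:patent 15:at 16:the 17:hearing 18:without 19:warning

The displaced element is "who" (word 1).
It is linked across 1 clause boundary (Ø).
It functions as the subject of "insisted", so the gap sits immediately after word 5 ("heard").
Base order: The intern has heard that who has insisted that the lawyer had read the patent at the hearing without warning.

5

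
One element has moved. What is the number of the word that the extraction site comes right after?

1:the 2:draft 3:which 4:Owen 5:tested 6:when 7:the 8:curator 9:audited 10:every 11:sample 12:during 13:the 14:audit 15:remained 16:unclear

The displaced element is "the draft" (word 2).
It functions as the direct object of "tested", so the gap sits immediately after word 5 ("tested").
Base order: Owen tested the draft when the curator audited every sample during the audit.

5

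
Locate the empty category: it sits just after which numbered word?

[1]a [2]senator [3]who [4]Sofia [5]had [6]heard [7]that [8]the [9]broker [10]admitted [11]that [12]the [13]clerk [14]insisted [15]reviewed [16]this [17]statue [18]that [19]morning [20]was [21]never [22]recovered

14

The displaced element is "a senator" (word 2).
It is linked across 3 clause boundaries (that → that → Ø).
It functions as the subject of "reviewed", so the gap sits immediately after word 14 ("insisted").
Base order: Sofia had heard that the broker admitted that the clerk insisted a senator reviewed this statue that morning.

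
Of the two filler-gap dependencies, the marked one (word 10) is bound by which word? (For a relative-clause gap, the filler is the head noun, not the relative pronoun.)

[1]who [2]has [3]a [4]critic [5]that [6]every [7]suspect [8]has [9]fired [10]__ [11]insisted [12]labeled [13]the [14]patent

4

The marked gap is inside the relative clause, the direct object of "fired".
Its filler is the head noun "critic" (via "that"), at word 4.
(The other dependency links word 1 to a gap after word 11.)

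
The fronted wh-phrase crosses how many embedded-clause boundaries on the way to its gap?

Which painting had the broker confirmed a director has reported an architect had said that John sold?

"which painting" is extracted from the object of "sold".
Boundaries crossed, outermost first: [Ø], [Ø], [that] — 3 in total.

3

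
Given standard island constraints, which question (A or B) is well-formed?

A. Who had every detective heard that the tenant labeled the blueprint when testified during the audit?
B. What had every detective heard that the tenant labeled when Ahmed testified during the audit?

B

In A, the wh-phrase is extracted from inside an adjunct island (introduced by "when"), which blocks movement.
In B, the extraction path crosses only that-complement boundaries, which are transparent.
So B is grammatical.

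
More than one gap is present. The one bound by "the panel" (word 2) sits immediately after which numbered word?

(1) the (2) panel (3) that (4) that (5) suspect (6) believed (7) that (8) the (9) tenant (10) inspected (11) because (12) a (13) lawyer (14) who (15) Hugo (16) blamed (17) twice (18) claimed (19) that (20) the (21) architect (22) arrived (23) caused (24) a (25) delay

The displaced element is "the panel" (word 2).
It is linked across 1 clause boundary (that).
It functions as the direct object of "inspected", so the gap sits immediately after word 10 ("inspected").
Base order: That suspect believed that the tenant inspected the panel because a lawyer who Hugo blamed twice claimed that the architect arrived.

10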